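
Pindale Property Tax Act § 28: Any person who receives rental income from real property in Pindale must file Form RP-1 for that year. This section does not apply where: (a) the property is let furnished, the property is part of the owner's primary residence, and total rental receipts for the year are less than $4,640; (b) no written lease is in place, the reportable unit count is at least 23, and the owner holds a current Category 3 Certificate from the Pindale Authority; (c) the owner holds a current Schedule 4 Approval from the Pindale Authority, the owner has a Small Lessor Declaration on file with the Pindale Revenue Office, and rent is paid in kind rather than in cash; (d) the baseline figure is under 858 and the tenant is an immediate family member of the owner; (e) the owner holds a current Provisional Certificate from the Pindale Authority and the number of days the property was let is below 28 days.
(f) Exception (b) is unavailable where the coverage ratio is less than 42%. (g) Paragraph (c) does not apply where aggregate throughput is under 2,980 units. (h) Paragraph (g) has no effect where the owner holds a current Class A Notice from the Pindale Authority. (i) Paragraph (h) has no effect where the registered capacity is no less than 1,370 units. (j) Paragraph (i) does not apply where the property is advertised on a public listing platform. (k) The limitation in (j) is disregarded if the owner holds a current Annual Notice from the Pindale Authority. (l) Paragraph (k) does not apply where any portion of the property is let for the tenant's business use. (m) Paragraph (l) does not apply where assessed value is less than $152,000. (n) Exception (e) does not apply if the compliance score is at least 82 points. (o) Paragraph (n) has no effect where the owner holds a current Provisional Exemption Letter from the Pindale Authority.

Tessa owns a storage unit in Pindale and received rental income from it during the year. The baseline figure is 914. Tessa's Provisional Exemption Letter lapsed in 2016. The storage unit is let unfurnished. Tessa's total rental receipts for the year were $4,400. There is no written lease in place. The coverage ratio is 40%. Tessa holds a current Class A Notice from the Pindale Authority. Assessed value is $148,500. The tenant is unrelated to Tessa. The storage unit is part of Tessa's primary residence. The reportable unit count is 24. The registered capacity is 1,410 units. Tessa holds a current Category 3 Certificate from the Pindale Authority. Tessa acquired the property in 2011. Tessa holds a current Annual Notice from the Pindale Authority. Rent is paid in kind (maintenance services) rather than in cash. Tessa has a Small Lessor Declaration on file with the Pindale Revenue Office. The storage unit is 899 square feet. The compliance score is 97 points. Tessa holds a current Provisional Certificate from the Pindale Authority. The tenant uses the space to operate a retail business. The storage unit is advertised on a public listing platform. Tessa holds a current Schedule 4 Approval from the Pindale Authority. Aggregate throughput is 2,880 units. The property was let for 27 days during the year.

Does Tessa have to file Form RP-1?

Exception (a) requires that the property is let furnished; but the property is let unfurnished, so (a) is unavailable.
Exception (b) is satisfied on its face — there is no written lease; the reportable unit count is 24, meeting the 23 threshold; a current Category 3 Certificate is held. However, paragraph (f) must be considered: (f) operates against (b): the coverage ratio is 40%, less than the 42% limit. (b) is therefore removed.
All of (c)'s requirements are met (a current Schedule 4 Approval is held; a Small Lessor Declaration is on file; rent is paid in kind). Turning to paragraphs (g)–(m): (g) operates — aggregate throughput is 2,880 units, under the 2,980 units limit. (h) would limit (g) — a current Class A Notice is held — but (i) sets (h) aside: (i) operates against (h): the registered capacity is 1,410 units, meeting the 1,370 units threshold. (j) is triggered (the property is publicly advertised), but is set aside by (k): (k) operates against (j): a current Annual Notice is held. (l) would limit (k) — the space is let for business use — but (m) sets (l) aside: (m) applies — assessed value is $148,500, less than the $152,000 limit. Exception (c) does not apply.
Exception (d) requires that the baseline figure is under 858; but the baseline figure is 914, not under 858, so (d) is unavailable.
Exception (e)'s conditions are all satisfied: a current Provisional Certificate is held; the number of days the property was let is 27 days, below the 28 days limit. However, paragraphs (n)–(o) must be considered: (n) operates against (e): the compliance score is 97 points, meeting the 82 points threshold. (o) does not operate here (no current Provisional Exemption Letter is held), so (n) stands. (e) is therefore removed.
No exception displaces § 28.

Yes — Tessa must file Form RP-1.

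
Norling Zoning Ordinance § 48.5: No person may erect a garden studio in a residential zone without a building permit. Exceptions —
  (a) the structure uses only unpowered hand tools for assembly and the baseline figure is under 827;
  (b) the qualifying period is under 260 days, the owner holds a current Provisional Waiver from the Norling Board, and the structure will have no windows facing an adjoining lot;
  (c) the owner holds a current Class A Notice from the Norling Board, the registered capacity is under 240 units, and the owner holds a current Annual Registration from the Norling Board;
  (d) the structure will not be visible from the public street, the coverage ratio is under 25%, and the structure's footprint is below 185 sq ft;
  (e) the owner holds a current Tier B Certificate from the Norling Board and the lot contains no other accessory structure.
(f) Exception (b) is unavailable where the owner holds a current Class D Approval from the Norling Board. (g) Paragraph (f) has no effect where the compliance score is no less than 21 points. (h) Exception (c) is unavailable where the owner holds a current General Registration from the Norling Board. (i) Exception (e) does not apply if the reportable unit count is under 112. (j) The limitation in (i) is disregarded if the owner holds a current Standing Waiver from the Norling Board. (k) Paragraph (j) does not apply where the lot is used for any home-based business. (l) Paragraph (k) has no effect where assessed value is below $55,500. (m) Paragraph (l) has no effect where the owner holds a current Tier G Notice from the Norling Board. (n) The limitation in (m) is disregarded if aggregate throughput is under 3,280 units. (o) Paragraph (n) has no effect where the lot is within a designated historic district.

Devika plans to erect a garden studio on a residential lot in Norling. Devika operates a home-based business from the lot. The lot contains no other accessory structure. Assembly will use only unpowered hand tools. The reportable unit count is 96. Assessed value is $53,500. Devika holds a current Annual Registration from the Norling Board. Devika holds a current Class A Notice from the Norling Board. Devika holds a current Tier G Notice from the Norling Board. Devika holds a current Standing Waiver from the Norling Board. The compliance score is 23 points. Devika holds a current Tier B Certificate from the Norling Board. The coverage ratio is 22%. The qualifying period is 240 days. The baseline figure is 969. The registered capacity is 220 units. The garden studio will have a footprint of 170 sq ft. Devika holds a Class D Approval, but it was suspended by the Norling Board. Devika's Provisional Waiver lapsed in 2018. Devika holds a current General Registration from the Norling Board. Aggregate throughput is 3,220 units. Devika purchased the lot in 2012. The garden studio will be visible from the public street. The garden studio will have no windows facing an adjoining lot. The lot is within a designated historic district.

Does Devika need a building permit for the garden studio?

Yes — Devika must obtain a building permit.

Exception (a) does not apply: the baseline figure is 969, not under 827.
Exception (b) fails — no current Provisional Waiver is held.
All of (c)'s requirements are met (a current Class A Notice is held; the registered capacity is 220 units, under the 240 units limit; a current Annual Registration is held). But applying paragraph (h): (h) operates against (c): a current General Registration is held. (c) is therefore removed.
Exception (d) does not apply: the structure will be visible from the street.
Exception (e)'s conditions are all satisfied: a current Tier B Certificate is held; the lot has no other accessory structure. However, paragraphs (i)–(o) must be considered: (i) operates against (e): the reportable unit count is 96, under the 112 limit. (j) is engaged (a current Standing Waiver is held), but yields to (k): (k) operates against (j): a home-based business operates on the lot. (l) is engaged (assessed value is $53,500, below the $55,500 limit), but is displaced by (m): (m) operates against (l): a current Tier G Notice is held. (n) would limit (m) — aggregate throughput is 3,220 units, under the 3,280 units limit — but (o) sets (n) aside: (o) operates against (n): the lot is in a historic district. Exception (e) does not apply.
Every exception is unavailable, so the rule governs.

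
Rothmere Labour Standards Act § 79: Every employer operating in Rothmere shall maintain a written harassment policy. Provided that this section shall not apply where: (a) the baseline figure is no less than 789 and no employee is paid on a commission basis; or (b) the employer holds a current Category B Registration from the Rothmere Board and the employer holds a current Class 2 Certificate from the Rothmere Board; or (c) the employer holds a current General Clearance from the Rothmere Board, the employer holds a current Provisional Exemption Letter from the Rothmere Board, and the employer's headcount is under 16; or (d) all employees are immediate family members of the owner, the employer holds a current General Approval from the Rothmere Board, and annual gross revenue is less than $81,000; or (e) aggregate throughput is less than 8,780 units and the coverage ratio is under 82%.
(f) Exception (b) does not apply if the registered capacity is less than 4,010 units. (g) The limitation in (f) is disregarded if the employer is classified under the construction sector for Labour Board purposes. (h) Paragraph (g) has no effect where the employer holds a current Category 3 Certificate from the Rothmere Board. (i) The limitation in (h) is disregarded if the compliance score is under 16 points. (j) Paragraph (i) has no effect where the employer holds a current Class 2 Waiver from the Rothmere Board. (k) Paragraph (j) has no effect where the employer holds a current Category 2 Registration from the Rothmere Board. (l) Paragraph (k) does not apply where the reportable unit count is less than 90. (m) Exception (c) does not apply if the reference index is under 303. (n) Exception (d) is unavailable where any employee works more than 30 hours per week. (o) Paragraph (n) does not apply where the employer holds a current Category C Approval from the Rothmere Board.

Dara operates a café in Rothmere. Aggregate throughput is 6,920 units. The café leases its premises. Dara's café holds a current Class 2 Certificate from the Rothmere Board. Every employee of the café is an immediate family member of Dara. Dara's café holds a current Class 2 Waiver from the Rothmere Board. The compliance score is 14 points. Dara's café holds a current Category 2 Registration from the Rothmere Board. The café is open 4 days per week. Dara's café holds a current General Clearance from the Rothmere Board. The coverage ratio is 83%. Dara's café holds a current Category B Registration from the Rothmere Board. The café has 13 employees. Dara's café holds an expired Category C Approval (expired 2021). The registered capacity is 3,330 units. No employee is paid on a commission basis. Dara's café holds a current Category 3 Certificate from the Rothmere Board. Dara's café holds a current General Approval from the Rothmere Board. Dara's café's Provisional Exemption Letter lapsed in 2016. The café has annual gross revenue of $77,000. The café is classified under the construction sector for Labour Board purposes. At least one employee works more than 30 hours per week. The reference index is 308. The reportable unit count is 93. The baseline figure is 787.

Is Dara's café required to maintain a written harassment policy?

Exception (a) does not apply: the baseline figure is 787, short of 789.
All of (b)'s requirements are met (a current Category B Registration is held; a current Class 2 Certificate is held). As to paragraphs (f)–(l): (f) is engaged (the registered capacity is 3,330 units, less than the 4,010 units limit), but is itself disapplied by (g): (g) operates against (f): the café is classified under the construction sector. (h) operates (a current Category 3 Certificate is held), but is overridden by (i): (i) operates — the compliance score is 14 points, under the 16 points limit. (j) applies (a current Class 2 Waiver is held), but yields to (k): (k) operates against (j): a current Category 2 Registration is held. (l) is not engaged (the reportable unit count is 93, not less than 90), so (k) stands. (b) remains available.
Exception (c) requires that the employer holds a current Provisional Exemption Letter from the Rothmere Board; but no current Provisional Exemption Letter is held, so (c) is unavailable.
Exception (d)'s conditions are all satisfied: every employee is an immediate family member; a current General Approval is held; annual gross revenue is $77,000, less than the $81,000 limit. But applying paragraphs (n)–(o): (n) operates — at least one employee exceeds 30 hours/week. (o), which would lift (n), is not triggered — no current Category C Approval is held. Exception (d) does not apply.
Exception (e) requires that the coverage ratio is under 82%; but the coverage ratio is 83%, not under 82%, so (e) is unavailable.

No — exception (b) applies; Dara's café is not required to maintain a written harassment policy.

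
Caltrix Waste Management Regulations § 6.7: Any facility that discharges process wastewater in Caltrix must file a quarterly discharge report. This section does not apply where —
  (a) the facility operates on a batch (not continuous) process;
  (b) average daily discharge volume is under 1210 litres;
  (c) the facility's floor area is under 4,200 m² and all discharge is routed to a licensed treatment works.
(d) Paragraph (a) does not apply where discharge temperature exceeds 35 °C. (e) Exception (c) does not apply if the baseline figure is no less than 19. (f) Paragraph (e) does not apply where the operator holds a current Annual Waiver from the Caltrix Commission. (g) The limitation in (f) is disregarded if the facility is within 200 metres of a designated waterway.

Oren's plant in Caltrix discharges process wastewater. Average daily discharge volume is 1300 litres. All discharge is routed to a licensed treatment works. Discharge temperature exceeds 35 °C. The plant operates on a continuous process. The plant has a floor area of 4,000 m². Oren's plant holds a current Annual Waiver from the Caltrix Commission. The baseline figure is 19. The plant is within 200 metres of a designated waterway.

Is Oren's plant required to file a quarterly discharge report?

Yes — Oren's plant must file a quarterly discharge report.

Exception (a) fails — the facility operates on a continuous process.
Exception (b) does not apply: average daily discharge volume is 1300 litres, not under 1210 litres.
All of (c)'s requirements are met (the facility's floor area is 4,000 m², under the 4,200 m² limit; discharge is routed to a licensed treatment works). But: (e) operates against (c): the baseline figure is 19, meeting the 19 threshold. (f) would limit (e) — a current Annual Waiver is held — but (g) sets (f) aside: (g) applies — the plant is within 200 m of a designated waterway. (c) is therefore removed.
No exception is made out. Oren's plant falls within the general rule.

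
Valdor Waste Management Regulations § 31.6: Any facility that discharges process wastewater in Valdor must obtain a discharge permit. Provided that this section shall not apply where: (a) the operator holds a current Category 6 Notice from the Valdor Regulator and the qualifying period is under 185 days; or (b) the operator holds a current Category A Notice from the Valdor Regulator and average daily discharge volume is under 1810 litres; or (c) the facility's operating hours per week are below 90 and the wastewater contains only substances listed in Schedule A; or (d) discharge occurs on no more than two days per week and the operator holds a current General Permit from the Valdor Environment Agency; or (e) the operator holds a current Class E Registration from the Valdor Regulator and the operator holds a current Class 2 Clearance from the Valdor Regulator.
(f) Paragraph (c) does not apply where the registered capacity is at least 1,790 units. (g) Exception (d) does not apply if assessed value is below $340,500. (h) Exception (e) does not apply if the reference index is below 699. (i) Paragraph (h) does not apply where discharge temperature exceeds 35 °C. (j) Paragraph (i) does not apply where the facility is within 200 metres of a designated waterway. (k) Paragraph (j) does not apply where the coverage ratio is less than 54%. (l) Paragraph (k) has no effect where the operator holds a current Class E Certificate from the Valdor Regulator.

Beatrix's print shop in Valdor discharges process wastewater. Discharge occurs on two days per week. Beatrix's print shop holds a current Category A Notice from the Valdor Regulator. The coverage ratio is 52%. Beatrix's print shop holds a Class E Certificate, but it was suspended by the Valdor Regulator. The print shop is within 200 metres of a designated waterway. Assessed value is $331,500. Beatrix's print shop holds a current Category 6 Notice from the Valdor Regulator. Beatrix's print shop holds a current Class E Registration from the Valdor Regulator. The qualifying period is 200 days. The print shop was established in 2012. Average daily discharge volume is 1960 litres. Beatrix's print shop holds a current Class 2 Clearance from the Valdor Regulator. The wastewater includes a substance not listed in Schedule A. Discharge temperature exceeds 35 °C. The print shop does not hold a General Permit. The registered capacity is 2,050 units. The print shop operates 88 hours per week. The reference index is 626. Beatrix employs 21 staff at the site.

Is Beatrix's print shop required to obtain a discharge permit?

No — exception (e) applies; Beatrix's print shop is not required to obtain a discharge permit.

Exception (a) requires that the qualifying period is under 185 days; but the qualifying period is 200 days, not under 185 days, so (a) is unavailable.
Exception (b) does not apply: average daily discharge volume is 1960 litres, not under 1810 litres.
Exception (c) requires that the wastewater contains only substances listed in Schedule A; but the wastewater includes a non-Schedule-A substance, so (c) is unavailable.
Exception (d) requires that the operator holds a current General Permit from the Valdor Environment Agency; but no General Permit is held, so (d) is unavailable.
All of (e)'s requirements are met (a current Class E Registration is held; a current Class 2 Clearance is held). As to paragraphs (h)–(l): (h) applies (the reference index is 626, below the 699 limit), but is displaced by (i): (i) operates against (h): discharge temperature exceeds 35 °C. (j) applies (the print shop is within 200 m of a designated waterway), but is overridden by (k): (k) is engaged — the coverage ratio is 52%, less than the 54% limit. (l), which would lift (k), is not triggered — no current Class E Certificate is held. (e) remains available.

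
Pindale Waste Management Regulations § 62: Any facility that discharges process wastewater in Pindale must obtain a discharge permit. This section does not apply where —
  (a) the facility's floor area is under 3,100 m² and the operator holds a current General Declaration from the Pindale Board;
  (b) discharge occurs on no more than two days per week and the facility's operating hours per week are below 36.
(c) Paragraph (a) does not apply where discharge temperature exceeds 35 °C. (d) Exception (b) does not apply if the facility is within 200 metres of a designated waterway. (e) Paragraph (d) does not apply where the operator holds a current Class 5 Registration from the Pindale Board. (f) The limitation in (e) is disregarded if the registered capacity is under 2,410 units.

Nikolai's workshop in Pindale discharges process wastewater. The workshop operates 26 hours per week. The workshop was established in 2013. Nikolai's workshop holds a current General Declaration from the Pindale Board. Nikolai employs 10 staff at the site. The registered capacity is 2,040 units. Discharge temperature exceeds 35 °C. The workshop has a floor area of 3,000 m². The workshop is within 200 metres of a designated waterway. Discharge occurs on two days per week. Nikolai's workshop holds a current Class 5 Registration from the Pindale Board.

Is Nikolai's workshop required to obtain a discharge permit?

Yes — Nikolai's workshop must obtain a discharge permit.

Exception (a)'s conditions are all satisfied: the facility's floor area is 3,000 m², under the 3,100 m² limit; a current General Declaration is held. But applying paragraph (c): (c) operates against (a): discharge temperature exceeds 35 °C. So (a) is unavailable.
All of (b)'s requirements are met (discharge occurs on no more than two days per week; the facility's operating hours per week are 26, below the 36 limit). Turning to paragraphs (d)–(f): (d) operates — the workshop is within 200 m of a designated waterway. (e) would limit (d) — a current Class 5 Registration is held — but (f) sets (e) aside: (f) operates against (e): the registered capacity is 2,040 units, under the 2,410 units limit. So (b) is unavailable.
Every exception is unavailable, so the rule governs.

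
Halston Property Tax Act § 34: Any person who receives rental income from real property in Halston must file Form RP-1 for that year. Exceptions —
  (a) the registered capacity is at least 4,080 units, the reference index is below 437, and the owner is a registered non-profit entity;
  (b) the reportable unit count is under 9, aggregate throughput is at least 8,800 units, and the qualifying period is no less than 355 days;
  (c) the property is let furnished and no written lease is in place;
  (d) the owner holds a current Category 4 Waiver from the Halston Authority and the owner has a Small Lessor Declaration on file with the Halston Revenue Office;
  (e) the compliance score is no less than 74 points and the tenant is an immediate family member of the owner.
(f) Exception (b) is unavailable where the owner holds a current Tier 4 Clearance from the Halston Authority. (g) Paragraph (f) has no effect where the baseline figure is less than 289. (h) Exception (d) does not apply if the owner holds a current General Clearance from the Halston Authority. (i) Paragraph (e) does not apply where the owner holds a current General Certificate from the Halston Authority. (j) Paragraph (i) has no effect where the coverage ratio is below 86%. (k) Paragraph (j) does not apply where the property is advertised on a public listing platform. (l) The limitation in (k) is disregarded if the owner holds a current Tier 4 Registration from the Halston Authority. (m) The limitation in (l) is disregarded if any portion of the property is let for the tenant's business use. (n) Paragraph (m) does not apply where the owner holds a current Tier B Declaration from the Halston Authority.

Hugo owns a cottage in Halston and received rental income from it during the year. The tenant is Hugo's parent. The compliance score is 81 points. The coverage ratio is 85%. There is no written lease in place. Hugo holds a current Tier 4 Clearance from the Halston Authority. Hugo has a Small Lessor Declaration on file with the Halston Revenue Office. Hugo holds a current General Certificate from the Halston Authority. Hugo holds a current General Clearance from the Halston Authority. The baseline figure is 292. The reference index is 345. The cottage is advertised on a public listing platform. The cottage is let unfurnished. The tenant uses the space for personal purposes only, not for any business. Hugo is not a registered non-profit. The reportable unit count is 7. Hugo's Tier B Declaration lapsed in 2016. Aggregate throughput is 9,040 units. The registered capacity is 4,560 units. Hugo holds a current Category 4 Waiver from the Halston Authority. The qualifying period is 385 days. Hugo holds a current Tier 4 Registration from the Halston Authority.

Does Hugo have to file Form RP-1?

No — exception (e) applies; Hugo is not required to file Form RP-1.

Exception (a) fails — Hugo is not a registered non-profit.
Exception (b)'s conditions are all satisfied: the reportable unit count is 7, under the 9 limit; aggregate throughput is 9,040 units, meeting the 8,800 units threshold; the qualifying period is 385 days, meeting the 355 days threshold. However, paragraphs (f)–(g) must be considered: (f) is triggered — a current Tier 4 Clearance is held. (g), which would lift (f), is not engaged — the baseline figure is 292, not less than 289. So (b) is unavailable.
Exception (c) fails — the property is let unfurnished.
Exception (d)'s conditions are all satisfied: a current Category 4 Waiver is held; a Small Lessor Declaration is on file. But applying paragraph (h): (h) is engaged — a current General Clearance is held. (d) is therefore removed.
All of (e)'s requirements are met (the compliance score is 81 points, meeting the 74 points threshold; the tenant is an immediate family member). As to paragraphs (i)–(n): (i) applies (a current General Certificate is held), but yields to (j): (j) operates against (i): the coverage ratio is 85%, below the 86% limit. (k) would limit (j) — the property is publicly advertised — but (l) sets (k) aside: (l) is engaged — a current Tier 4 Registration is held. (m) does not operate here (the space is used for personal purposes only), so (l) stands. Exception (e) stands.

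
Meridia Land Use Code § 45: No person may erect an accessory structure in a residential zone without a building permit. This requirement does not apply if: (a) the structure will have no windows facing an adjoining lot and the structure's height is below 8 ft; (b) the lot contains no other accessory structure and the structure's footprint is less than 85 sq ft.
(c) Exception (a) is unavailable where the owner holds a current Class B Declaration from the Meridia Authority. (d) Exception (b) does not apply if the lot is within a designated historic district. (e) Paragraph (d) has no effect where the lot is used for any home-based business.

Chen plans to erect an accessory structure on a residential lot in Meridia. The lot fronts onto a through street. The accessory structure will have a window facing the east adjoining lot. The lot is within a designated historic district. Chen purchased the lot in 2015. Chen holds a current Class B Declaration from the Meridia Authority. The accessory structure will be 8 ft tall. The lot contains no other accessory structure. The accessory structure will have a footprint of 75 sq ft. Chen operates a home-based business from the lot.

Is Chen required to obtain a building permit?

No — exception (b) applies; Chen does not need a building permit.

Exception (a) fails — a window faces an adjoining lot.
Exception (b)'s conditions are all satisfied: the lot has no other accessory structure; the structure's footprint is 75 sq ft, less than the 85 sq ft limit. Considering the limiting provisions: (d) operates (the lot is in a historic district), but is overridden by (e): (e) operates against (d): a home-based business operates on the lot. (b) remains available.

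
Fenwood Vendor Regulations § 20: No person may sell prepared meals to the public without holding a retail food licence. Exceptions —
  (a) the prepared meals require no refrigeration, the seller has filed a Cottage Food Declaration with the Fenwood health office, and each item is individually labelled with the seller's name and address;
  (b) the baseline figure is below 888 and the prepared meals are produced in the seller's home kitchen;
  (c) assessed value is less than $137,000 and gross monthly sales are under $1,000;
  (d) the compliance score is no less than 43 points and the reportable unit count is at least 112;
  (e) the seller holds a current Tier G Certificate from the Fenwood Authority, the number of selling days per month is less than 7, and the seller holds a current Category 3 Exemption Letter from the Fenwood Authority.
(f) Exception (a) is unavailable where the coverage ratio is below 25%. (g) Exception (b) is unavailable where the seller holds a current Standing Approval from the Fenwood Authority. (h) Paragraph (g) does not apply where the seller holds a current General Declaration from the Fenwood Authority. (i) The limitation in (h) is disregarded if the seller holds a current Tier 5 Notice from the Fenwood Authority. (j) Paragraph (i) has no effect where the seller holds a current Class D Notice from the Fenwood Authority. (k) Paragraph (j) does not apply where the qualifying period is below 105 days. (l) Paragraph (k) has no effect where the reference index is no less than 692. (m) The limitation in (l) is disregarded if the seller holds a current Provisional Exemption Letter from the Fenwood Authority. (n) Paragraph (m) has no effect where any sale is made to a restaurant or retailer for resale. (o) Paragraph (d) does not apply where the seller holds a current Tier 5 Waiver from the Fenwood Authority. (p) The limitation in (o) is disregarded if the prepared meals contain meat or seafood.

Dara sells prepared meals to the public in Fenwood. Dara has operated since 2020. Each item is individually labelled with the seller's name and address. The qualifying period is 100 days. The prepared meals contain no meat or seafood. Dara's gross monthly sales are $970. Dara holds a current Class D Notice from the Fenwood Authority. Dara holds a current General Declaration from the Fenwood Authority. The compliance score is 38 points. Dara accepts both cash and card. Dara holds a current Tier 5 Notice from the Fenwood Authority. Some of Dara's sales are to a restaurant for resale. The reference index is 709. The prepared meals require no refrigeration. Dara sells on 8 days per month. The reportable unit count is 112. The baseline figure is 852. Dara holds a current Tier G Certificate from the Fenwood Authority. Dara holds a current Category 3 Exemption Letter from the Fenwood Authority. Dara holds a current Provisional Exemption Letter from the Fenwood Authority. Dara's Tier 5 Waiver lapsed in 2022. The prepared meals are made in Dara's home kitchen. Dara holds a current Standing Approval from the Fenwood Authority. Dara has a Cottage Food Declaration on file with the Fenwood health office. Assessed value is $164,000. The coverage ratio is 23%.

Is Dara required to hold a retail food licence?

No — exception (b) applies; Dara is not required to hold a retail food licence.

Exception (a)'s conditions are all satisfied: the prepared meals are shelf-stable; a Cottage Food Declaration is on file; items are individually labelled. Turning to paragraph (f): (f) is engaged — the coverage ratio is 23%, below the 25% limit. Exception (a) does not apply.
Exception (b) is satisfied on its face — the baseline figure is 852, below the 888 limit; the prepared meals are home-kitchen produced. As to paragraphs (g)–(n): (g) would limit (b) — a current Standing Approval is held — but (h) sets (g) aside: (h) operates against (g): a current General Declaration is held. (i) is engaged (a current Tier 5 Notice is held), but is displaced by (j): (j) operates against (i): a current Class D Notice is held. (k) would limit (j) — the qualifying period is 100 days, below the 105 days limit — but (l) sets (k) aside: (l) operates against (k): the reference index is 709, meeting the 692 threshold. (m) is engaged (a current Provisional Exemption Letter is held), but is displaced by (n): (n) operates against (m): some sales are to a restaurant for resale. Exception (b) stands.
Exception (c) requires that assessed value is less than $137,000; but assessed value is $164,000, not less than $137,000, so (c) is unavailable.
Exception (d) does not apply: the compliance score is 38 points, short of 43 points.
Exception (e) fails — the number of selling days per month is 8, not less than 7.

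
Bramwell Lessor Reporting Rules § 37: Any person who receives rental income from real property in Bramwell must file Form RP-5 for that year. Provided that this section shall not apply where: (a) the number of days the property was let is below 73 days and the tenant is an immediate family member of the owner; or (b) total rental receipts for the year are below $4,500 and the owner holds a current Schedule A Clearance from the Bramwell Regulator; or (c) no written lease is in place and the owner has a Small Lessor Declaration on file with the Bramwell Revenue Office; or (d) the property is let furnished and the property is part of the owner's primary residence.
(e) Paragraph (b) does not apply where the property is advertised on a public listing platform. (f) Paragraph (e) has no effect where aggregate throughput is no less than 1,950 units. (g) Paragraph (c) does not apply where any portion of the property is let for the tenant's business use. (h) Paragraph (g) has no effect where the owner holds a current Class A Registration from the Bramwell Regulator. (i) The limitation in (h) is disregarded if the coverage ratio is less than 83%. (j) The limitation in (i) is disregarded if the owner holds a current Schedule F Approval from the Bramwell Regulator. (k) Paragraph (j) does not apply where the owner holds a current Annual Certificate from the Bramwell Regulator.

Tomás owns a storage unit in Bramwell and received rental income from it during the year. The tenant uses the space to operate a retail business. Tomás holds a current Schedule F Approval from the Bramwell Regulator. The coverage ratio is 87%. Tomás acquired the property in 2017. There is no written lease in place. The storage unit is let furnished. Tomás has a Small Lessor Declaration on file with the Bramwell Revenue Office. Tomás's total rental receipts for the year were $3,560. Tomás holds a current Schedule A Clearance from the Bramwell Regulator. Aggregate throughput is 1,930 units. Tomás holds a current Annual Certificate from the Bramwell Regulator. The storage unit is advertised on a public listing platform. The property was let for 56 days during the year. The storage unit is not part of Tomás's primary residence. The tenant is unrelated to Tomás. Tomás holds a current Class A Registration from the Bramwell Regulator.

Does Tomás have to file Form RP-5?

Exception (a) requires that the tenant is an immediate family member of the owner; but the tenant is unrelated to the owner, so (a) is unavailable.
Exception (b): total rental receipts for the year are $3,560, below the $4,500 limit; a current Schedule A Clearance is held — every condition holds. But applying paragraphs (e)–(f): (e) operates against (b): the property is publicly advertised. (f) is not engaged (aggregate throughput is 1,930 units, short of 1,950 units), so (e) stands. So (b) is unavailable.
Exception (c): there is no written lease; a Small Lessor Declaration is on file — every condition holds. Under paragraphs (g)–(k): (g) would limit (c) — the space is let for business use — but (h) sets (g) aside: (h) operates — a current Class A Registration is held. (i), which would lift (h), is not triggered — the coverage ratio is 87%, not less than 83%. Exception (c) stands.
Exception (d) does not apply: the storage unit is not part of the primary residence.

No — exception (c) applies; Tomás is not required to file Form RP-5.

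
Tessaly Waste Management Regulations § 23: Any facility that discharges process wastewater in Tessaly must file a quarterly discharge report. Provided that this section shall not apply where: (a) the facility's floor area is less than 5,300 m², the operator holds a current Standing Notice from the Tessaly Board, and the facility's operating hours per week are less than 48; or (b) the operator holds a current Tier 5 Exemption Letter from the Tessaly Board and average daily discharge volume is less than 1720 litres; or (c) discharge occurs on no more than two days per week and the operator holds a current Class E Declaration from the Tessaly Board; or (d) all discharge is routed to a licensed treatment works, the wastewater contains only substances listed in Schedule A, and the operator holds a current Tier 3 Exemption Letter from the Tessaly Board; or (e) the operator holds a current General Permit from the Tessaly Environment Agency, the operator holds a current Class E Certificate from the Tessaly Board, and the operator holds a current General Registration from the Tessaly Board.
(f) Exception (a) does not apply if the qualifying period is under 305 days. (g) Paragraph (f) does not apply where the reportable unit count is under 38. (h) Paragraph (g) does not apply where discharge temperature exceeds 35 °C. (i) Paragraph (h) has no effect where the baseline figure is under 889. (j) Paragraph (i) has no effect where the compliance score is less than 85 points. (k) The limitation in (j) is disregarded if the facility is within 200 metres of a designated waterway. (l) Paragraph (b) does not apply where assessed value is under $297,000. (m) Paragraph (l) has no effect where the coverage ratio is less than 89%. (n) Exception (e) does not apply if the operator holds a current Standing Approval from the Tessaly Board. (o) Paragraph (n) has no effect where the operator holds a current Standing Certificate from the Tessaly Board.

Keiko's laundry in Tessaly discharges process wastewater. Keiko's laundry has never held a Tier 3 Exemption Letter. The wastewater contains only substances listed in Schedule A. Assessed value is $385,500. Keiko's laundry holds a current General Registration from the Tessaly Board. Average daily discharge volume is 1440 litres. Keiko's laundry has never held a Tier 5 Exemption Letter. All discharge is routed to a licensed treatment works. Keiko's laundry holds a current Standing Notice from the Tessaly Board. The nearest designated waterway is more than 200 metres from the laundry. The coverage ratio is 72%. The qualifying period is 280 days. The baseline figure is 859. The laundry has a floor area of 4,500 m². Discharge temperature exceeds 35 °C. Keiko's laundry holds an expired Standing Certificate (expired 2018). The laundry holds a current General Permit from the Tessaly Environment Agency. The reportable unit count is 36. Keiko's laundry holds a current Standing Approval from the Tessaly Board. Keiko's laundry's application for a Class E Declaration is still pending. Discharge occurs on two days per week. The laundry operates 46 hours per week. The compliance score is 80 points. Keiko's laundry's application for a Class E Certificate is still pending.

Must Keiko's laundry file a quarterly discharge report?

Exception (a): the facility's floor area is 4,500 m², less than the 5,300 m² limit; a current Standing Notice is held; the facility's operating hours per week are 46, less than the 48 limit — every condition holds. But: (f) operates against (a): the qualifying period is 280 days, under the 305 days limit. (g) operates (the reportable unit count is 36, under the 38 limit), but is overridden by (h): (h) operates against (g): discharge temperature exceeds 35 °C. (i) is triggered (the baseline figure is 859, under the 889 limit), but yields to (j): (j) applies — the compliance score is 80 points, less than the 85 points limit. (k), which would lift (j), is not engaged — the laundry is more than 200 m from any designated waterway. Exception (a) does not apply.
Exception (b) fails — no current Tier 5 Exemption Letter is held.
Exception (c) does not apply: no current Class E Declaration is held.
Exception (d) requires that the operator holds a current Tier 3 Exemption Letter from the Tessaly Board; but there is no Tier 3 Exemption Letter in force, so (d) is unavailable.
Exception (e) requires that the operator holds a current Class E Certificate from the Tessaly Board; but there is no Class E Certificate in force, so (e) is unavailable.
No exception is made out. Keiko's laundry falls within the general rule.

Yes — Keiko's laundry must file a quarterly discharge report.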